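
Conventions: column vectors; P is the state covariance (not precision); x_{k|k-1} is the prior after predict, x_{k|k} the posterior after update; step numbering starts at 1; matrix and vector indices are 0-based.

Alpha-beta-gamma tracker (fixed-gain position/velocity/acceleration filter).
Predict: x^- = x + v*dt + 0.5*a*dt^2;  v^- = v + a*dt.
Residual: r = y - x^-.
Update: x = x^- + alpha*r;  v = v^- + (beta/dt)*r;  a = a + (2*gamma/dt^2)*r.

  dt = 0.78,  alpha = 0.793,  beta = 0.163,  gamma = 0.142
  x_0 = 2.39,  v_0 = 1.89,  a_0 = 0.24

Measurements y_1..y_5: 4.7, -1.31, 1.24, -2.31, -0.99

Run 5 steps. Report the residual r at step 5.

resid = 4.6620

step 1: x_pred=3.9372  r=0.7628  x^+=4.5421  v^+=2.2366  a^+=0.5961
step 2: x_pred=6.4680  r=-7.7780  x^+=0.3000  v^+=1.0761  a^+=-3.0347
step 3: x_pred=0.2163  r=1.0237  x^+=1.0281  v^+=-1.0770  a^+=-2.5568
step 4: x_pred=-0.5897  r=-1.7203  x^+=-1.9539  v^+=-3.4308  a^+=-3.3598
step 5: x_pred=-5.6520  r=4.6620  x^+=-1.9550  v^+=-5.0772  a^+=-1.1836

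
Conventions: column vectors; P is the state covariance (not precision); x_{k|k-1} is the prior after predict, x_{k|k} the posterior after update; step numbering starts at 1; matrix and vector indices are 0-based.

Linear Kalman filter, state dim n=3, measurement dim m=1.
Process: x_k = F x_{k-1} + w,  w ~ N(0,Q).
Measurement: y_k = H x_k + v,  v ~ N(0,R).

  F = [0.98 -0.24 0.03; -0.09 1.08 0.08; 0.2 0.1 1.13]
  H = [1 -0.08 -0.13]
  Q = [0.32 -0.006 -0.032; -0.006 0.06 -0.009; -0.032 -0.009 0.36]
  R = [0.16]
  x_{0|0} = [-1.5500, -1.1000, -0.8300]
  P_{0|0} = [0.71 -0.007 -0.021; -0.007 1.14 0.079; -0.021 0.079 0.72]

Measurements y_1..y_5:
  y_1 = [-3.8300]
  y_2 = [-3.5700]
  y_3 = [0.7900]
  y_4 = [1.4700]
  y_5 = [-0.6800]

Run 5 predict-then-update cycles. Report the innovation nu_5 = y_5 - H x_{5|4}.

innov = [-2.7395]

step 1: x^-=[-1.2799, -1.1149, -1.3579]  P^-=[1.0691 -0.3705 0.0593; -0.3705 1.4154 0.2638; 0.0593 0.2638 1.3272]  S=[1.3100]  K=[0.8329; -0.3954; -0.1026]  nu=[-2.8158]  x^+=[-3.6252, -0.0014, -1.0691]  P^+=[0.1604 0.0610 0.1712; 0.0610 1.2105 0.2107; 0.1712 0.2107 1.3135]
step 2: x^-=[-3.5844, 0.2392, -1.9332]  P^-=[0.5233 -0.2492 0.1521; -0.2492 1.5038 0.4943; 0.1521 0.4943 2.1831]  S=[0.7404]  K=[0.7070; -0.5858; -0.2313]  nu=[-0.2178]  x^+=[-3.7384, 0.3668, -1.8829]  P^+=[0.1532 0.0575 0.2732; 0.0575 1.2497 0.3940; 0.2732 0.3940 2.1435]
step 3: x^-=[-3.8081, 0.5820, -2.8386]  P^-=[0.5244 -0.2503 0.2420; -0.2503 1.5855 0.7895; 0.2420 0.7895 3.3305]  S=[0.7444]  K=[0.6891; -0.6446; -0.3413]  nu=[4.2757]  x^+=[-0.8617, -2.1740, -4.2980]  P^+=[0.1709 0.0803 0.4171; 0.0803 1.2763 0.6257; 0.4171 0.6257 3.2438]
step 4: x^-=[-0.4516, -2.6142, -5.2464]  P^-=[0.5383 -0.2175 0.3815; -0.2175 1.6573 1.1685; 0.3815 1.1685 4.8547]  S=[0.7509]  K=[0.6740; -0.6686; -0.4569]  nu=[1.0304]  x^+=[0.2429, -3.3031, -5.7173]  P^+=[0.1972 0.1208 0.6127; 0.1208 1.3217 0.9391; 0.6127 0.9391 4.6979]
step 5: x^-=[0.8593, -4.0466, -6.7423]  P^-=[0.5554 -0.1654 0.5706; -0.1654 1.7632 1.6809; 0.5706 1.6809 6.8739]  S=[0.7559]  K=[0.6541; -0.6945; -0.6052]  nu=[-2.7395]  x^+=[-0.9326, -2.1440, -5.0842]  P^+=[0.2320 0.1780 0.8698; 0.1780 1.3986 1.3632; 0.8698 1.3632 6.5970]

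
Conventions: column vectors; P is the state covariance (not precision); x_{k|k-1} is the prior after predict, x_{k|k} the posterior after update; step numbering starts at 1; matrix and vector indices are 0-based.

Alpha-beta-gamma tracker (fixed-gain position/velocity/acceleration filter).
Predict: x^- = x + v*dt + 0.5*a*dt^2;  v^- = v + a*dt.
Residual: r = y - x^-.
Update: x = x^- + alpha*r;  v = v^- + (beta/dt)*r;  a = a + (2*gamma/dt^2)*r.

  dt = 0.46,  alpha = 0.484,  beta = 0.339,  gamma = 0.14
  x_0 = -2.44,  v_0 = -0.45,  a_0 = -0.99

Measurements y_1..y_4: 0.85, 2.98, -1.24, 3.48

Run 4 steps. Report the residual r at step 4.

step 1: x_pred=-2.7517  r=3.6017  x^+=-1.0085  v^+=1.7489  a^+=3.7760
step 2: x_pred=0.1955  r=2.7845  x^+=1.5432  v^+=5.5379  a^+=7.4606
step 3: x_pred=4.8800  r=-6.1200  x^+=1.9179  v^+=4.4596  a^+=-0.6377
step 4: x_pred=3.9019  r=-0.4219  x^+=3.6977  v^+=3.8554  a^+=-1.1959

resid = -0.4219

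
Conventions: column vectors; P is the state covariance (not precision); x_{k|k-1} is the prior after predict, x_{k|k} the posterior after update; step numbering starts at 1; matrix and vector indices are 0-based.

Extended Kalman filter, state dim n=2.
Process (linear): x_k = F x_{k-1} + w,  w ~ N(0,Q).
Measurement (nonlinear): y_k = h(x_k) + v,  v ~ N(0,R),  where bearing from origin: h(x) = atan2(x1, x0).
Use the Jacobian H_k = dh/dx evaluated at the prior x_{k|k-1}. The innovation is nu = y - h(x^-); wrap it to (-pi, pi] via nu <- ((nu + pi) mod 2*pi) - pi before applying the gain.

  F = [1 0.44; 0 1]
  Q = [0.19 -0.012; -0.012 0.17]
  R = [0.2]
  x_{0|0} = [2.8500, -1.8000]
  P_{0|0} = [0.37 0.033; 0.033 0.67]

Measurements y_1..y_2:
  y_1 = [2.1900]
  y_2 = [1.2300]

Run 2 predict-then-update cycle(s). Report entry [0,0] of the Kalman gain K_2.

step 1: x^-=[2.0580, -1.8000]  P^-=[0.7188 0.3158; 0.3158 0.8400]  H_jac=[0.2408 0.2753]  S=[0.3472]  K=[0.7489; 0.8851]  nu=[2.9086]  x^+=[4.2361, 0.7743]  P^+=[0.5240 0.0857; 0.0857 0.5680]
step 2: x^-=[4.5768, 0.7743]  P^-=[0.8994 0.3236; 0.3236 0.7380]  H_jac=[-0.0359 0.2124]  S=[0.2295]  K=[0.1587; 0.6323]  nu=[1.0624]  x^+=[4.7454, 1.4461]  P^+=[0.8936 0.3006; 0.3006 0.6462]

K[0,0] = 0.1587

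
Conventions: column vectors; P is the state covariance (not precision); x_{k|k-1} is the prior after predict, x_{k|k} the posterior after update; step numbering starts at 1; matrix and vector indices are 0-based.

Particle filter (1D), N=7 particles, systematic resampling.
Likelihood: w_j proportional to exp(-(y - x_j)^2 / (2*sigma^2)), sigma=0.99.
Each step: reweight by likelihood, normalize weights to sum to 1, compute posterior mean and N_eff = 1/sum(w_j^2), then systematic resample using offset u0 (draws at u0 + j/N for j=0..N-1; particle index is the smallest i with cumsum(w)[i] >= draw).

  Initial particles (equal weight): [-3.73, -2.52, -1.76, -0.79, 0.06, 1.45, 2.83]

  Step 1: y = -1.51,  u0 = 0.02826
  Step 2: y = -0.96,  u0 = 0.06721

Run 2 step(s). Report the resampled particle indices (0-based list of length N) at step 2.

step 1: w=[0.0299, 0.2195, 0.3578, 0.2835, 0.1050, 0.0042, 0.0000]  mean=-1.5058  Neff=3.7241  idx=[0, 1, 2, 2, 2, 3, 3]
step 2: w=[0.0045, 0.0650, 0.1623, 0.1623, 0.1623, 0.2217, 0.2217]  mean=-1.3881  Neff=5.5053  idx=[1, 2, 3, 4, 5, 6, 6]

resampled_idx = [1, 2, 3, 4, 5, 6, 6]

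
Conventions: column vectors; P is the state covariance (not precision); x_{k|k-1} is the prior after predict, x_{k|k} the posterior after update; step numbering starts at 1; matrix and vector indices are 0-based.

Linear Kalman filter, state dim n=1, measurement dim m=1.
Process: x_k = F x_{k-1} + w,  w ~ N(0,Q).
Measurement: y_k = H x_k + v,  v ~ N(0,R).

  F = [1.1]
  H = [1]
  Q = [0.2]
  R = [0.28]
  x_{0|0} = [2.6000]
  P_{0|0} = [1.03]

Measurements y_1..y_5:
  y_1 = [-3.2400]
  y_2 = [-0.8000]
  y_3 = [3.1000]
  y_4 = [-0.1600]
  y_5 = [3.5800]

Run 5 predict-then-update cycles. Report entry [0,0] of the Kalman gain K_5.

step 1: x^-=[2.8600]  P^-=[1.4463]  S=[1.7263]  K=[0.8378]  nu=[-6.1000]  x^+=[-2.2506]  P^+=[0.2346]
step 2: x^-=[-2.4757]  P^-=[0.4838]  S=[0.7638]  K=[0.6334]  nu=[1.6757]  x^+=[-1.4142]  P^+=[0.1774]
step 3: x^-=[-1.5557]  P^-=[0.4146]  S=[0.6946]  K=[0.5969]  nu=[4.6557]  x^+=[1.2233]  P^+=[0.1671]
step 4: x^-=[1.3456]  P^-=[0.4022]  S=[0.6822]  K=[0.5896]  nu=[-1.5056]  x^+=[0.4579]  P^+=[0.1651]
step 5: x^-=[0.5037]  P^-=[0.3997]  S=[0.6797]  K=[0.5881]  nu=[3.0763]  x^+=[2.3128]  P^+=[0.1647]

K[0,0] = 0.5881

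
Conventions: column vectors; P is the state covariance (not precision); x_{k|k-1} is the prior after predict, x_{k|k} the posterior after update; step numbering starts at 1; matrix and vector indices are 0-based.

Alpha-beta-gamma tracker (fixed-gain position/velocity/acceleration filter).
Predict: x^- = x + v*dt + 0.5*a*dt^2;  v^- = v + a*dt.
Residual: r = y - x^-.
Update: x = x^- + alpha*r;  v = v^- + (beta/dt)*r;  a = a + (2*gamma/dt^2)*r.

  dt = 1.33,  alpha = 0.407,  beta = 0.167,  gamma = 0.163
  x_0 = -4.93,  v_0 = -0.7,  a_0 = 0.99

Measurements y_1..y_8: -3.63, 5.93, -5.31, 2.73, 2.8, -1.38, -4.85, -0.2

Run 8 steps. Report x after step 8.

step 1: x_pred=-4.9854  r=1.3554  x^+=-4.4337  v^+=0.7869  a^+=1.2398
step 2: x_pred=-2.2907  r=8.2207  x^+=1.0552  v^+=3.4680  a^+=2.7548
step 3: x_pred=8.1041  r=-13.4141  x^+=2.6446  v^+=5.4476  a^+=0.2827
step 4: x_pred=10.1399  r=-7.4099  x^+=7.1241  v^+=4.8931  a^+=-1.0830
step 5: x_pred=12.6741  r=-9.8741  x^+=8.6554  v^+=2.2130  a^+=-2.9027
step 6: x_pred=9.0313  r=-10.4113  x^+=4.7939  v^+=-2.9549  a^+=-4.8215
step 7: x_pred=-3.4005  r=-1.4495  x^+=-3.9904  v^+=-9.5495  a^+=-5.0886
step 8: x_pred=-21.1918  r=20.9918  x^+=-12.6482  v^+=-13.6815  a^+=-1.2199

x_post = -12.6482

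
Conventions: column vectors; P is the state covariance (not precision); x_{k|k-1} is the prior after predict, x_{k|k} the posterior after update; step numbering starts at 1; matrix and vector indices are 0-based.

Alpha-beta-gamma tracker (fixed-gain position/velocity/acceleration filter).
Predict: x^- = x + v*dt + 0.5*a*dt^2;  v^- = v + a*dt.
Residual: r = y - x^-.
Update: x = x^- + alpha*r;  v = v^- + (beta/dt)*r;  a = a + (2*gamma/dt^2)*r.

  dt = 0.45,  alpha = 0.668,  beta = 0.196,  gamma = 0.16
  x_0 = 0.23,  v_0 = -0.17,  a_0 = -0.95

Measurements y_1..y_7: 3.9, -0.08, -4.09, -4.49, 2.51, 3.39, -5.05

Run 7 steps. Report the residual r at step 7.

step 1: x_pred=0.0573  r=3.8427  x^+=2.6242  v^+=1.0762  a^+=5.1224
step 2: x_pred=3.6272  r=-3.7072  x^+=1.1508  v^+=1.7666  a^+=-0.7358
step 3: x_pred=1.8712  r=-5.9612  x^+=-2.1109  v^+=-1.1610  a^+=-10.1561
step 4: x_pred=-3.6616  r=-0.8284  x^+=-4.2150  v^+=-6.0920  a^+=-11.4651
step 5: x_pred=-8.1172  r=10.6272  x^+=-1.0182  v^+=-6.6226  a^+=5.3285
step 6: x_pred=-3.4589  r=6.8489  x^+=1.1162  v^+=-1.2417  a^+=16.1514
step 7: x_pred=2.1927  r=-7.2427  x^+=-2.6454  v^+=2.8718  a^+=4.7061

resid = -7.2427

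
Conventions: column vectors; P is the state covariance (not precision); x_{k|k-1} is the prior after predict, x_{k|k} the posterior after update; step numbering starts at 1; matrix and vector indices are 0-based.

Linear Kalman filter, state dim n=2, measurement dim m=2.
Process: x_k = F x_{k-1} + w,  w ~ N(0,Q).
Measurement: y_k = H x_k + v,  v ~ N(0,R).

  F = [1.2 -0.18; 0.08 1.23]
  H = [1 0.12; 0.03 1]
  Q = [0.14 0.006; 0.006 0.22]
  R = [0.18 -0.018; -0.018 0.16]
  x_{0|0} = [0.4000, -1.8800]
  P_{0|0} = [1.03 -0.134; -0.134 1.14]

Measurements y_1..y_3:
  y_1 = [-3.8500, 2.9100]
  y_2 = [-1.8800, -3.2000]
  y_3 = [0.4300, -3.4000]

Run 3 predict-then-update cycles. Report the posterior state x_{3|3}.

step 1: x^-=[0.8184, -2.2804]  P^-=[1.7180 -0.3434; -0.3434 1.9249]  S=[1.8433 -0.0801; -0.0801 2.0659]  K=[0.9051 -0.1062; -0.0207 0.9260]  nu=[-4.3948, 5.1658]  x^+=[-3.7076, 2.5942]  P^+=[0.1694 -0.0384; -0.0384 0.1497]
step 2: x^-=[-4.9161, 2.8943]  P^-=[0.4054 -0.0669; -0.0669 0.4400]  S=[0.5757 -0.0202; -0.0202 0.5963]  K=[0.6879 -0.0685; 0.0012 0.7345]  nu=[2.6888, -5.9468]  x^+=[-2.6590, -1.4703]  P^+=[0.1283 -0.0272; -0.0272 0.1183]
step 3: x^-=[-2.9262, -2.0212]  P^-=[0.3404 -0.0476; -0.0476 0.3945]  S=[0.5146 -0.0083; -0.0083 0.5519]  K=[0.6494 -0.0581; 0.0109 0.7123]  nu=[3.5987, -1.2910]  x^+=[-0.5144, -2.9017]  P^+=[0.1209 -0.0246; -0.0246 0.1145]

x_post = [-0.5144, -2.9017]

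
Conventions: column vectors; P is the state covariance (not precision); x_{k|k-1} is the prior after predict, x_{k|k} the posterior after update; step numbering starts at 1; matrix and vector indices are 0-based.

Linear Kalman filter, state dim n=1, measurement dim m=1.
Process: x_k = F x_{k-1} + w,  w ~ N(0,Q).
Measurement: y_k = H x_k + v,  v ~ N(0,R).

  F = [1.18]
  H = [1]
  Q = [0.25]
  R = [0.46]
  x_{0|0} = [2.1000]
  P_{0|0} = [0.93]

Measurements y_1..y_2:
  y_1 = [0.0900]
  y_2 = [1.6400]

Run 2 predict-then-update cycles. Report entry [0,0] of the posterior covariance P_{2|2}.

step 1: x^-=[2.4780]  P^-=[1.5449]  S=[2.0049]  K=[0.7706]  nu=[-2.3880]  x^+=[0.6379]  P^+=[0.3545]
step 2: x^-=[0.7527]  P^-=[0.7436]  S=[1.2036]  K=[0.6178]  nu=[0.8873]  x^+=[1.3009]  P^+=[0.2842]

P_post[0,0] = 0.2842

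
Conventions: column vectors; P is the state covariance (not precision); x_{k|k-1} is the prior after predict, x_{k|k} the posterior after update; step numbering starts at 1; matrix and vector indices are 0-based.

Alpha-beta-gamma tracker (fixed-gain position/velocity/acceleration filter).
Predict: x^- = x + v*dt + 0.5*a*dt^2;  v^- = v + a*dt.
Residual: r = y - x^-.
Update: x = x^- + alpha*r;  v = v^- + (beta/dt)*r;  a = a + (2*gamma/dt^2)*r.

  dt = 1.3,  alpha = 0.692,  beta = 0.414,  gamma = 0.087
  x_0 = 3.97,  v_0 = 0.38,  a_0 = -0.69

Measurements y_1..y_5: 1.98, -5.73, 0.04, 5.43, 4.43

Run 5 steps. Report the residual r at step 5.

resid = 1.2379

step 1: x_pred=3.8810  r=-1.9010  x^+=2.5655  v^+=-1.1224  a^+=-0.8857
step 2: x_pred=0.3580  r=-6.0880  x^+=-3.8549  v^+=-4.2126  a^+=-1.5125
step 3: x_pred=-10.6094  r=10.6494  x^+=-3.2400  v^+=-2.7875  a^+=-0.4161
step 4: x_pred=-7.2153  r=12.6453  x^+=1.5352  v^+=0.6987  a^+=0.8859
step 5: x_pred=3.1921  r=1.2379  x^+=4.0487  v^+=2.2445  a^+=1.0133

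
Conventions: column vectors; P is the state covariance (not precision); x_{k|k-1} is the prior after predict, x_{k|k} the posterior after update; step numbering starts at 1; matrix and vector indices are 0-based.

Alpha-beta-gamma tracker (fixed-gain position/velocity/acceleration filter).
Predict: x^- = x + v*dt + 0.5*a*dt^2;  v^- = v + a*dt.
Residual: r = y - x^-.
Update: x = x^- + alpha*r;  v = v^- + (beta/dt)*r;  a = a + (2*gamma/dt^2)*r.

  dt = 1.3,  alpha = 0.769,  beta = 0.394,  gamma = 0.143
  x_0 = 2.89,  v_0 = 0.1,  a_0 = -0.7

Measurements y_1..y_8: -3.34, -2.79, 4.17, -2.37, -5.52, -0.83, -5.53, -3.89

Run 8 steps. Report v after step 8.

step 1: x_pred=2.4285  r=-5.7685  x^+=-2.0075  v^+=-2.5583  a^+=-1.6762
step 2: x_pred=-6.7497  r=3.9597  x^+=-3.7047  v^+=-3.5373  a^+=-1.0061
step 3: x_pred=-9.1533  r=13.3233  x^+=1.0923  v^+=-0.8072  a^+=1.2486
step 4: x_pred=1.0980  r=-3.4680  x^+=-1.5689  v^+=-0.2351  a^+=0.6617
step 5: x_pred=-1.3154  r=-4.2046  x^+=-4.5487  v^+=-0.6492  a^+=-0.0498
step 6: x_pred=-5.4348  r=4.6048  x^+=-1.8937  v^+=0.6816  a^+=0.7294
step 7: x_pred=-0.3912  r=-5.1388  x^+=-4.3429  v^+=0.0725  a^+=-0.1402
step 8: x_pred=-4.3672  r=0.4772  x^+=-4.0002  v^+=0.0348  a^+=-0.0594

v_post = 0.0348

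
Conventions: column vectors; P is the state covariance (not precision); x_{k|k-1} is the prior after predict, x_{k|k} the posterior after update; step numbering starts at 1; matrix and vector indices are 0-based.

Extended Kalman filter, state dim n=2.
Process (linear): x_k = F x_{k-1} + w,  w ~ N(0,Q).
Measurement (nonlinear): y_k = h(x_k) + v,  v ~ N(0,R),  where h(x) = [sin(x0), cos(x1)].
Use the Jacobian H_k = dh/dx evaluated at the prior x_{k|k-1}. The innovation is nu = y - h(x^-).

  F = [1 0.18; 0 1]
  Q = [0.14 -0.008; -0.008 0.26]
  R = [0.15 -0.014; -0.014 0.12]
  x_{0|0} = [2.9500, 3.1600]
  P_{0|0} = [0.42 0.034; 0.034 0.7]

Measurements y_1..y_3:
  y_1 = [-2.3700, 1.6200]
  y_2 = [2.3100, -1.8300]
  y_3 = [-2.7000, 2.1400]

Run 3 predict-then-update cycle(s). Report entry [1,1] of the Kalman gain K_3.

step 1: x^-=[3.5188, 3.1600]  P^-=[0.5949 0.1520; 0.1520 0.9600]  H_jac=[-0.9297 0.0000; 0.0000 0.0184]  S=[0.6642 -0.0166; -0.0166 0.1203]  K=[-0.8350 -0.0920; -0.2098 0.1179]  nu=[-2.0017, 2.6198]  x^+=[4.9493, 3.8889]  P^+=[0.1333 0.0356; 0.0356 0.9283]
step 2: x^-=[5.6493, 3.8889]  P^-=[0.3162 0.1947; 0.1947 1.1883]  H_jac=[0.8057 0.0000; 0.0000 0.6796]  S=[0.3553 0.0926; 0.0926 0.6689]  K=[0.6905 0.1022; 0.1315 1.1892]  nu=[2.9023, -1.0965]  x^+=[7.5412, 2.9668]  P^+=[0.1268 0.0038; 0.0038 0.2073]
step 3: x^-=[8.0752, 2.9668]  P^-=[0.2749 0.0331; 0.0331 0.4673]  H_jac=[-0.2195 0.0000; 0.0000 -0.1740]  S=[0.1632 -0.0127; -0.0127 0.1341]  K=[-0.3757 -0.0786; -0.0925 -0.6147]  nu=[-3.6756, 3.1248]  x^+=[9.2103, 1.3859]  P^+=[0.2517 0.0240; 0.0240 0.4166]

K[1,1] = -0.6147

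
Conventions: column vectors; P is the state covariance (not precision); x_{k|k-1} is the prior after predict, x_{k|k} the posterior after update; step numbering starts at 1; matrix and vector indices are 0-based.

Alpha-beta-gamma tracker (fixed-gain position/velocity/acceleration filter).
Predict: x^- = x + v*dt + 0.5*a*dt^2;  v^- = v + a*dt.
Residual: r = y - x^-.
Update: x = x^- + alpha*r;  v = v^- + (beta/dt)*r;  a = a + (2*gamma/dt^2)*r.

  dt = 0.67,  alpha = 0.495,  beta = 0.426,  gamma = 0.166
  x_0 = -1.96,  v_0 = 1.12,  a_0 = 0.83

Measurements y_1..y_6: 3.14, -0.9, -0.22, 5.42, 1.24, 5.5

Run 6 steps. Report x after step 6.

x_post = 3.2267

step 1: x_pred=-1.0233  r=4.1633  x^+=1.0375  v^+=4.3232  a^+=3.9091
step 2: x_pred=4.8115  r=-5.7115  x^+=1.9843  v^+=3.3108  a^+=-0.3150
step 3: x_pred=4.1319  r=-4.3519  x^+=1.9777  v^+=0.3328  a^+=-3.5336
step 4: x_pred=1.4075  r=4.0125  x^+=3.3937  v^+=0.5165  a^+=-0.5660
step 5: x_pred=3.6127  r=-2.3727  x^+=2.4382  v^+=-1.3714  a^+=-2.3208
step 6: x_pred=0.9985  r=4.5015  x^+=3.2267  v^+=-0.0642  a^+=1.0084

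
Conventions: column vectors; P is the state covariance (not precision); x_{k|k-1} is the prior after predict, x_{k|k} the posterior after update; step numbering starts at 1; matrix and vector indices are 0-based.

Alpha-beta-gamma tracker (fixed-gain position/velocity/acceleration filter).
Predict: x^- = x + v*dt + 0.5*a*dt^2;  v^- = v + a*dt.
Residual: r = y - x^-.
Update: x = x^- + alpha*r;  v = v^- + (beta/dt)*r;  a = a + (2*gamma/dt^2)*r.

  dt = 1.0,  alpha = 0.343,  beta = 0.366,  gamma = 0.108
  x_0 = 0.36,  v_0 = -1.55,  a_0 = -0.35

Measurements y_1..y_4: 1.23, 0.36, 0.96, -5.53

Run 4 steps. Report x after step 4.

step 1: x_pred=-1.3650  r=2.5950  x^+=-0.4749  v^+=-0.9502  a^+=0.2105
step 2: x_pred=-1.3199  r=1.6799  x^+=-0.7437  v^+=-0.1249  a^+=0.5734
step 3: x_pred=-0.5819  r=1.5419  x^+=-0.0530  v^+=1.0128  a^+=0.9064
step 4: x_pred=1.4130  r=-6.9430  x^+=-0.9684  v^+=-0.6219  a^+=-0.5933

x_post = -0.9684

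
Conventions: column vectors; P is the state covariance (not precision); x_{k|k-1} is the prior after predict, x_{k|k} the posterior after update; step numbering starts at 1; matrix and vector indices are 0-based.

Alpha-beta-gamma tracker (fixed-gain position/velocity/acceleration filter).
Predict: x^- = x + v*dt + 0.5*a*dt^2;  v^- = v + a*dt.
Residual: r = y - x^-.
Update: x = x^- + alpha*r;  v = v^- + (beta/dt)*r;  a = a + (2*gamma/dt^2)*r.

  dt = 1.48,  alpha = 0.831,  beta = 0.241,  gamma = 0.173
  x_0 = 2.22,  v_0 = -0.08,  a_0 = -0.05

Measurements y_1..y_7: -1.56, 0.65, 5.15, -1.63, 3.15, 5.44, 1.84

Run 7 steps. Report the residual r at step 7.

resid = -6.5950

step 1: x_pred=2.0468  r=-3.6068  x^+=-0.9504  v^+=-0.7413  a^+=-0.6197
step 2: x_pred=-2.7264  r=3.3764  x^+=0.0794  v^+=-1.1088  a^+=-0.0864
step 3: x_pred=-1.6562  r=6.8062  x^+=3.9998  v^+=-0.1283  a^+=0.9887
step 4: x_pred=4.8927  r=-6.5227  x^+=-0.5277  v^+=0.2728  a^+=-0.0416
step 5: x_pred=-0.1695  r=3.3195  x^+=2.5890  v^+=0.7518  a^+=0.4827
step 6: x_pred=4.2303  r=1.2097  x^+=5.2356  v^+=1.6632  a^+=0.6738
step 7: x_pred=8.4350  r=-6.5950  x^+=2.9546  v^+=1.5865  a^+=-0.3680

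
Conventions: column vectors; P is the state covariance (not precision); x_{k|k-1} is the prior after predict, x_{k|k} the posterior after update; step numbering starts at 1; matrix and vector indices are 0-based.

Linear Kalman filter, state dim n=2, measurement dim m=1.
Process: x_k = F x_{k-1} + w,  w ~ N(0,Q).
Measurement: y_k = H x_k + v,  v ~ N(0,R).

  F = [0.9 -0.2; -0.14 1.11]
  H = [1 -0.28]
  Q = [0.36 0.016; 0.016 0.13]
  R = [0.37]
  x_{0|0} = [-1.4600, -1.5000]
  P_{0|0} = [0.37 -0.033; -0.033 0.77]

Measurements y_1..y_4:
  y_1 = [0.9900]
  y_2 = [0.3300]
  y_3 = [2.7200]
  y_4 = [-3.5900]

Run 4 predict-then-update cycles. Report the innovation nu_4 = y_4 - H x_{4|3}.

step 1: x^-=[-1.0140, -1.4606]  P^-=[0.7024 -0.2355; -0.2355 1.0962]  S=[1.2902]  K=[0.5955; -0.4204]  nu=[1.5950]  x^+=[-0.0642, -2.1312]  P^+=[0.2448 0.0875; 0.0875 0.8682]
step 2: x^-=[0.3685, -2.3566]  P^-=[0.5615 -0.1177; -0.1177 1.1773]  S=[1.0897]  K=[0.5455; -0.4105]  nu=[-0.6983]  x^+=[-0.0125, -2.0699]  P^+=[0.2372 0.1263; 0.1263 0.9937]
step 3: x^-=[0.4028, -2.2959]  P^-=[0.5464 -0.1047; -0.1047 1.3197]  S=[1.0785]  K=[0.5338; -0.4397]  nu=[1.6744]  x^+=[1.2966, -3.0321]  P^+=[0.2391 0.1484; 0.1484 1.1112]
step 4: x^-=[1.7734, -3.5472]  P^-=[0.5447 -0.1084; -0.1084 1.4576]  S=[1.0896]  K=[0.5277; -0.4740]  nu=[-6.3566]  x^+=[-1.5811, -0.5341]  P^+=[0.2412 0.1642; 0.1642 1.2128]

innov = [-6.3566]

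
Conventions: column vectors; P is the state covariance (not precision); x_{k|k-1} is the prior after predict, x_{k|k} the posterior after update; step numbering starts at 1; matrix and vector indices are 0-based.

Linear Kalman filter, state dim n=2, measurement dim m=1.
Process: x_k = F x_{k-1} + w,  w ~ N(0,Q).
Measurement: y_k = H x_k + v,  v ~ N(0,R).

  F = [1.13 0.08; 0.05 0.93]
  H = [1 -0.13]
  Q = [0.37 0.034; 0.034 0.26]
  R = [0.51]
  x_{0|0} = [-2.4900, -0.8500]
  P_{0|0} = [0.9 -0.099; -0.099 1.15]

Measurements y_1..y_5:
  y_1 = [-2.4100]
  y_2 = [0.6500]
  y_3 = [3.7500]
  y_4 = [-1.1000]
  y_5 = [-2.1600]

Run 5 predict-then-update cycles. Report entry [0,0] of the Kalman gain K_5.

step 1: x^-=[-2.8817, -0.9150]  P^-=[1.5087 0.0660; 0.0660 1.2477]  S=[2.0226]  K=[0.7417; -0.0476]  nu=[0.3527]  x^+=[-2.6201, -0.9318]  P^+=[0.3961 0.1373; 0.1373 1.2431]
step 2: x^-=[-3.0352, -0.9976]  P^-=[0.9086 0.2937; 0.2937 1.3489]  S=[1.3650]  K=[0.6376; 0.0867]  nu=[3.5555]  x^+=[-0.7680, -0.6892]  P^+=[0.3536 0.2183; 0.2183 1.3387]
step 3: x^-=[-0.9230, -0.6793]  P^-=[0.8695 0.3838; 0.3838 1.4390]  S=[1.3040]  K=[0.6285; 0.1509]  nu=[4.5847]  x^+=[1.9586, 0.0124]  P^+=[0.3544 0.2602; 0.2602 1.4093]
step 4: x^-=[2.2142, 0.1094]  P^-=[0.8785 0.4333; 0.4333 1.5040]  S=[1.3013]  K=[0.6318; 0.1827]  nu=[-3.2999]  x^+=[0.1291, -0.4936]  P^+=[0.3590 0.2831; 0.2831 1.4605]
step 5: x^-=[0.1064, -0.4526]  P^-=[0.8890 0.4616; 0.4616 1.5504]  S=[1.3052]  K=[0.6351; 0.1992]  nu=[-2.3253]  x^+=[-1.3705, -0.9158]  P^+=[0.3625 0.2964; 0.2964 1.4986]

K[0,0] = 0.6351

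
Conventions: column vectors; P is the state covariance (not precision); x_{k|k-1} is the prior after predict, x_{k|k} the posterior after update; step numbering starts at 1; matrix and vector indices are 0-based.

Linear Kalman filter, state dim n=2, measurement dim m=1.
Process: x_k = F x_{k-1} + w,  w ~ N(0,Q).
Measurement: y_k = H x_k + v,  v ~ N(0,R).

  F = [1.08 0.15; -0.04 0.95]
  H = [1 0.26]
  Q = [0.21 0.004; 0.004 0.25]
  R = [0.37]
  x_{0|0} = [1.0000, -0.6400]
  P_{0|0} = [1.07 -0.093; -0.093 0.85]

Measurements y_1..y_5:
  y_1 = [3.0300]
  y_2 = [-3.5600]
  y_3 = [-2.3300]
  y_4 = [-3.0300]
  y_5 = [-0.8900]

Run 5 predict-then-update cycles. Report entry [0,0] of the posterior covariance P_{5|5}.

step 1: x^-=[0.9840, -0.6480]  P^-=[1.4470 -0.0160; -0.0160 1.0259]  S=[1.8781]  K=[0.7683; 0.1335]  nu=[2.2145]  x^+=[2.6853, -0.3523]  P^+=[0.3385 -0.2086; -0.2086 0.9924]
step 2: x^-=[2.8473, -0.4421]  P^-=[0.5596 -0.0820; -0.0820 1.1621]  S=[0.9655]  K=[0.5575; 0.2280]  nu=[-6.2924]  x^+=[-0.6606, -1.8768]  P^+=[0.2595 -0.2047; -0.2047 1.1119]
step 3: x^-=[-0.9950, -1.7565]  P^-=[0.4714 -0.0576; -0.0576 1.2694]  S=[0.8972]  K=[0.5087; 0.3037]  nu=[-0.8783]  x^+=[-1.4418, -2.0232]  P^+=[0.2392 -0.1962; -0.1962 1.1867]
step 4: x^-=[-1.8606, -1.8644]  P^-=[0.4522 -0.0373; -0.0373 1.3363]  S=[0.8931]  K=[0.4954; 0.3472]  nu=[-0.6847]  x^+=[-2.1998, -2.1021]  P^+=[0.2330 -0.1910; -0.1910 1.2286]
step 5: x^-=[-2.6911, -1.9090]  P^-=[0.4475 -0.0258; -0.0258 1.3737]  S=[0.8970]  K=[0.4914; 0.3695]  nu=[2.2974]  x^+=[-1.5621, -1.0602]  P^+=[0.2309 -0.1886; -0.1886 1.2513]

P_post[0,0] = 0.2309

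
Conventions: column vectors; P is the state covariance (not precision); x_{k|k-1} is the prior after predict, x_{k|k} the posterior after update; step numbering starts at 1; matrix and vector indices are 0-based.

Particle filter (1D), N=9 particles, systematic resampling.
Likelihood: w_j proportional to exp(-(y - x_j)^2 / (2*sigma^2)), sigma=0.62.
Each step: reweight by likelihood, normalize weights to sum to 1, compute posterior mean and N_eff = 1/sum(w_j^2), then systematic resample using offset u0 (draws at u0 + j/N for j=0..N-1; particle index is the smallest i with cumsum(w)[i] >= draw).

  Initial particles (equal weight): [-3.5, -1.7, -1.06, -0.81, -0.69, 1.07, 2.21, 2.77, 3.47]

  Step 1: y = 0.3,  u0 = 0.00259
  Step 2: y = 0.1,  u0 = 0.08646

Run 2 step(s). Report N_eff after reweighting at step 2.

step 1: w=[0.0000, 0.0052, 0.0861, 0.1921, 0.2667, 0.4413, 0.0083, 0.0003, 0.0000]  mean=0.0517  Neff=3.2234  idx=[1, 3, 3, 4, 4, 5, 5, 5, 5]
step 2: w=[0.0054, 0.1234, 0.1234, 0.1609, 0.1609, 0.1065, 0.1065, 0.1065, 0.1065]  mean=0.0250  Neff=7.8351  idx=[1, 2, 3, 4, 4, 5, 6, 7, 8]

N_eff = 7.8351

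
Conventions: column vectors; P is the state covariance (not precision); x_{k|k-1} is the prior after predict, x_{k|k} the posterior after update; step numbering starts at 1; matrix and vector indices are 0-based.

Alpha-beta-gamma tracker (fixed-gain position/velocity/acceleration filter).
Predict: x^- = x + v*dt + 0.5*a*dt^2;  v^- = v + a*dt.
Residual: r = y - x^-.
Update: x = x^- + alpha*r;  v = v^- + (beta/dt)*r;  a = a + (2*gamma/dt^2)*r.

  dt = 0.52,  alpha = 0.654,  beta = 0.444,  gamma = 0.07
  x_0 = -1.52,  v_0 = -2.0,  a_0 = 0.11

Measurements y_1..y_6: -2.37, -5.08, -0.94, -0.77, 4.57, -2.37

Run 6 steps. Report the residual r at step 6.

step 1: x_pred=-2.5451  r=0.1751  x^+=-2.4306  v^+=-1.7933  a^+=0.2007
step 2: x_pred=-3.3360  r=-1.7440  x^+=-4.4766  v^+=-3.1781  a^+=-0.7023
step 3: x_pred=-6.2241  r=5.2841  x^+=-2.7683  v^+=0.9686  a^+=2.0335
step 4: x_pred=-1.9897  r=1.2197  x^+=-1.1920  v^+=3.0675  a^+=2.6651
step 5: x_pred=0.7634  r=3.8066  x^+=3.2529  v^+=7.7036  a^+=4.6359
step 6: x_pred=7.8855  r=-10.2555  x^+=1.1784  v^+=1.3576  a^+=-0.6739

resid = -10.2555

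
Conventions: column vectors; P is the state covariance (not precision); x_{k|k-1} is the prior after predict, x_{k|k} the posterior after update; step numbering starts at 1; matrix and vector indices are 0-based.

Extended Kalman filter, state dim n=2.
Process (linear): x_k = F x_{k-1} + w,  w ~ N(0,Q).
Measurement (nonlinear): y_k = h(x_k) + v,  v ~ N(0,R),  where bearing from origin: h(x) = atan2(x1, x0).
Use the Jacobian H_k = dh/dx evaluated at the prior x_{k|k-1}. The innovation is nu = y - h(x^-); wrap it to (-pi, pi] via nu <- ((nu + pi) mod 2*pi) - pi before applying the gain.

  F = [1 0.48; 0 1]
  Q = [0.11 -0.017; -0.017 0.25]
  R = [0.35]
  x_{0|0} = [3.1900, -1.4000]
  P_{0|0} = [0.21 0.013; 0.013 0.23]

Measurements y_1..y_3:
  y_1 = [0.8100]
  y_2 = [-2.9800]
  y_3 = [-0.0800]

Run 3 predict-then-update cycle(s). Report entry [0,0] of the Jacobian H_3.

step 1: x^-=[2.5180, -1.4000]  P^-=[0.3855 0.1064; 0.1064 0.4800]  H_jac=[0.1687 0.3034]  S=[0.4160]  K=[0.2339; 0.3931]  nu=[1.3174]  x^+=[2.8261, -0.8821]  P^+=[0.3627 0.0681; 0.0681 0.4157]
step 2: x^-=[2.4027, -0.8821]  P^-=[0.6339 0.2507; 0.2507 0.6657]  H_jac=[0.1346 0.3668]  S=[0.4758]  K=[0.3726; 0.5841]  nu=[-2.6282]  x^+=[1.4234, -2.4171]  P^+=[0.5679 0.1471; 0.1471 0.5034]
step 3: x^-=[0.2632, -2.4171]  P^-=[0.9351 0.3717; 0.3717 0.7534]  H_jac=[0.4089 0.0445]  S=[0.5213]  K=[0.7651; 0.3559]  nu=[1.3823]  x^+=[1.3208, -1.9252]  P^+=[0.6299 0.2298; 0.2298 0.6873]

H_jac[0,0] = 0.4089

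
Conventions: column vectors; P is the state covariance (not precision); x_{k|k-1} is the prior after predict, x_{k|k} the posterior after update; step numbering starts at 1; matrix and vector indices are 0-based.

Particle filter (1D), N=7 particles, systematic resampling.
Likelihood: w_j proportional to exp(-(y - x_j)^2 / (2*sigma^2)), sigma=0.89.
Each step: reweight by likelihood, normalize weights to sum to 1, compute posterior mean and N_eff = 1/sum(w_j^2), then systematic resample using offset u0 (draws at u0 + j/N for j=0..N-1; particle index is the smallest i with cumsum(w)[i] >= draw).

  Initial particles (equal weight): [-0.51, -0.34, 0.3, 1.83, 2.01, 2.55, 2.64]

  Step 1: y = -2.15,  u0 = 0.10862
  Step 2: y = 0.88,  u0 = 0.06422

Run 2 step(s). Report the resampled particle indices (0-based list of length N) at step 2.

resampled_idx = [0, 1, 3, 4, 5, 6, 6]

step 1: w=[0.5511, 0.3806, 0.0681, 0.0001, 0.0001, 0.0000, 0.0000]  mean=-0.3897  Neff=2.2064  idx=[0, 0, 0, 0, 1, 1, 2]
step 2: w=[0.1066, 0.1066, 0.1066, 0.1066, 0.1410, 0.1410, 0.2918]  mean=-0.2257  Neff=5.8717  idx=[0, 1, 3, 4, 5, 6, 6]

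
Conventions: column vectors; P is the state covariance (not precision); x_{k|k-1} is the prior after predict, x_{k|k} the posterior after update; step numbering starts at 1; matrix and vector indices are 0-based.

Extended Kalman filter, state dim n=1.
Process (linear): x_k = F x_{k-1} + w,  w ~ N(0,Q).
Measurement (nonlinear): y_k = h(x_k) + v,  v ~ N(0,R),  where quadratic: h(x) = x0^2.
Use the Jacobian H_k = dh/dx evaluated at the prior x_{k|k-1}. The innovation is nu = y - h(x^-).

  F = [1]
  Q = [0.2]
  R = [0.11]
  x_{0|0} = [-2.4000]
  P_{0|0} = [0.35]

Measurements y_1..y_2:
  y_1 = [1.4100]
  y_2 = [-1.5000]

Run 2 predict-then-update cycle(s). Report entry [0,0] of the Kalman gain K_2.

step 1: x^-=[-2.4000]  P^-=[0.5500]  H_jac=[-4.8000]  S=[12.7820]  K=[-0.2065]  nu=[-4.3500]  x^+=[-1.5015]  P^+=[0.0047]
step 2: x^-=[-1.5015]  P^-=[0.2047]  H_jac=[-3.0031]  S=[1.9564]  K=[-0.3143]  nu=[-3.7546]  x^+=[-0.3216]  P^+=[0.0115]

K[0,0] = -0.3143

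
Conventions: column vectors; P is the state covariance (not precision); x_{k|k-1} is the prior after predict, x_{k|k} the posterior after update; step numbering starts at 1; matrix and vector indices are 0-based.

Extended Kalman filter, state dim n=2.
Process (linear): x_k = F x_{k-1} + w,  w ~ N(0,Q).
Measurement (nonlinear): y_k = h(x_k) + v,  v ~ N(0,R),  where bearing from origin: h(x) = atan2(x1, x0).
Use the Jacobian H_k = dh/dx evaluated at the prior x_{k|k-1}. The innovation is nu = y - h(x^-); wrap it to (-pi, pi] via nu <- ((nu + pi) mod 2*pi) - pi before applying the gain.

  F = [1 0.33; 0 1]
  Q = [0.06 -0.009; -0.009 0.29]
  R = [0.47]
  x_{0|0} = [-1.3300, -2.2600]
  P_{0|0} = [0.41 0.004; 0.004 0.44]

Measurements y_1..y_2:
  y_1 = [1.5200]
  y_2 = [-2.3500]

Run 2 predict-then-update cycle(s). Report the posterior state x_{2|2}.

step 1: x^-=[-2.0758, -2.2600]  P^-=[0.5206 0.1402; 0.1402 0.7300]  H_jac=[0.2400 -0.2204]  S=[0.5206]  K=[0.1806; -0.2445]  nu=[-2.4494]  x^+=[-2.5182, -1.6612]  P^+=[0.5036 0.1632; 0.1632 0.6989]
step 2: x^-=[-3.0664, -1.6612]  P^-=[0.7474 0.3848; 0.3848 0.9889]  H_jac=[0.1366 -0.2521]  S=[0.5203]  K=[0.0097; -0.3782]  nu=[0.2951]  x^+=[-3.0635, -1.7728]  P^+=[0.7473 0.3867; 0.3867 0.9145]

x_post = [-3.0635, -1.7728]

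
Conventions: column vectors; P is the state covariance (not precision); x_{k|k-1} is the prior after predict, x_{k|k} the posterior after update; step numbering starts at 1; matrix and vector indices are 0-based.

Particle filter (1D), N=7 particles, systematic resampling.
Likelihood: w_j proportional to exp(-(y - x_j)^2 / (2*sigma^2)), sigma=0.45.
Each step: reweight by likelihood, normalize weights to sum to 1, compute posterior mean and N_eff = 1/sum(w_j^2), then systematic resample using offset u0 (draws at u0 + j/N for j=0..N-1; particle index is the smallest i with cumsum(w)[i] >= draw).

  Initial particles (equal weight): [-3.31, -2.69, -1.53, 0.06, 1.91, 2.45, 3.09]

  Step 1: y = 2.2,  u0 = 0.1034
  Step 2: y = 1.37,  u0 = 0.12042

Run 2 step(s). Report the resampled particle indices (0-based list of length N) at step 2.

resampled_idx = [0, 0, 1, 1, 2, 2, 5]

step 1: w=[0.0000, 0.0000, 0.0000, 0.0000, 0.4487, 0.4732, 0.0781]  mean=2.2577  Neff=2.3184  idx=[4, 4, 4, 5, 5, 5, 6]
step 2: w=[0.2987, 0.2987, 0.2987, 0.0345, 0.0345, 0.0345, 0.0004]  mean=1.9663  Neff=3.6859  idx=[0, 0, 1, 1, 2, 2, 5]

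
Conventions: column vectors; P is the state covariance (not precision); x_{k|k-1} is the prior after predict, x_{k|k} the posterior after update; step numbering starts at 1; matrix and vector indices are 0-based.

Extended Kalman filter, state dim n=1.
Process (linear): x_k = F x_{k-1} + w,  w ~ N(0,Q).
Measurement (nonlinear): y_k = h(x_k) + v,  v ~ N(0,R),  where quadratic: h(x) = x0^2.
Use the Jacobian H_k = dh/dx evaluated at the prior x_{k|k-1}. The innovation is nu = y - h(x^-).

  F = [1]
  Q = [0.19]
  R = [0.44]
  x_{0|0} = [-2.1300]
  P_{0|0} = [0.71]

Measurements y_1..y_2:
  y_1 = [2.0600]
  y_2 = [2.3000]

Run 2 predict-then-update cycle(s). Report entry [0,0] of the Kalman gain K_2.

step 1: x^-=[-2.1300]  P^-=[0.9000]  H_jac=[-4.2600]  S=[16.7728]  K=[-0.2286]  nu=[-2.4769]  x^+=[-1.5638]  P^+=[0.0236]
step 2: x^-=[-1.5638]  P^-=[0.2136]  H_jac=[-3.1276]  S=[2.5296]  K=[-0.2641]  nu=[-0.1455]  x^+=[-1.5254]  P^+=[0.0372]

K[0,0] = -0.2641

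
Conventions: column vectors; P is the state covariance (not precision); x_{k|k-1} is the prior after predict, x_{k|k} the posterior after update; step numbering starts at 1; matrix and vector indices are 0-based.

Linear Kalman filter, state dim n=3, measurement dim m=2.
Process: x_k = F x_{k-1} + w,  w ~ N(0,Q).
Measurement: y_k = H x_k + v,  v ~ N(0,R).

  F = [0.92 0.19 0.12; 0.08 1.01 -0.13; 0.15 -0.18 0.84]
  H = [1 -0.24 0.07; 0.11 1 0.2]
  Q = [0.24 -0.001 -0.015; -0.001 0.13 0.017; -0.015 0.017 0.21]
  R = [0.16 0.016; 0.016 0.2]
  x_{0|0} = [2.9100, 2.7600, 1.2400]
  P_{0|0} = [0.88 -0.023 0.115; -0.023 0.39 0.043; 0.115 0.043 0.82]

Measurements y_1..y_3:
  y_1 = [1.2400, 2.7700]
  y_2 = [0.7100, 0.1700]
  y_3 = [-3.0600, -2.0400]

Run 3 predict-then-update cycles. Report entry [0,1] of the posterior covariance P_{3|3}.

P_post[0,1] = 0.0376

step 1: x^-=[3.3504, 2.8592, 0.9813]  P^-=[1.0300 0.0956 0.2758; 0.0956 0.5299 -0.0931; 0.2758 -0.0931 0.8382]  S=[1.2205 0.1622; 0.1622 0.7719]  K=[0.8183 0.1702; -0.1245 0.7022; 0.2822 0.0767]  nu=[-1.4929, -0.6540]  x^+=[2.0174, 2.5858, 0.5099]  P^+=[0.1452 0.0380 -0.0341; 0.0380 0.1587 -0.1223; -0.0341 -0.1223 0.7295]
step 2: x^-=[2.4085, 2.7068, 0.2655]  P^-=[0.3793 0.0566 0.0241; 0.0566 0.3442 -0.1928; 0.0241 -0.1928 0.7595]  S=[0.5455 0.0416; 0.0416 0.5155]  K=[0.6623 0.1466; -0.1193 0.6145; 0.2336 -0.0931]  nu=[-1.0675, -2.8548]  x^+=[1.2831, 1.0799, 0.2819]  P^+=[0.1208 0.0370 -0.0521; 0.0370 0.1478 -0.1546; -0.0521 -0.1546 0.7271]
step 3: x^-=[1.4194, 1.1567, 0.2349]  P^-=[0.3525 0.0507 0.0023; 0.0507 0.3415 -0.2200; 0.0023 -0.2200 0.7622]  S=[0.5193 0.0285; 0.0285 0.4995]  K=[0.6478 0.1431; -0.1235 0.6138; 0.2169 -0.1471]  nu=[-4.2183, -3.3998]  x^+=[-1.7999, -0.4091, -0.1800]  P^+=[0.1190 0.0376 -0.0583; 0.0376 0.1497 -0.1653; -0.0583 -0.1653 0.7287]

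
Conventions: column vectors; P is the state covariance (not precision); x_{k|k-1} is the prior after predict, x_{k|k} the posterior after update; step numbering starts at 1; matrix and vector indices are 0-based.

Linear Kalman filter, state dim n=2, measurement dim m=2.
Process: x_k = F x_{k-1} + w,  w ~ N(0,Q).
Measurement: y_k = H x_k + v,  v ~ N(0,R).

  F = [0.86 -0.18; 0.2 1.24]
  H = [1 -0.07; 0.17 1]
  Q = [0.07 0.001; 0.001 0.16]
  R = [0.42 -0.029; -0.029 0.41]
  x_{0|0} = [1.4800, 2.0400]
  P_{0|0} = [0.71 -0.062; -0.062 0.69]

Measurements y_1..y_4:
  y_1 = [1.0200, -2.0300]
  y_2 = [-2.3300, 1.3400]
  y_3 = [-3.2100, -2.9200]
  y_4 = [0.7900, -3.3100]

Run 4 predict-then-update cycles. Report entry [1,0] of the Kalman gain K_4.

K[1,0] = -0.0735

step 1: x^-=[0.9056, 2.8256]  P^-=[0.6367 -0.0948; -0.0948 1.2186]  S=[1.0759 -0.0997; -0.0997 1.6148]  K=[0.6021 0.0455; -0.0989 0.7386]  nu=[0.3122, -5.0096]  x^+=[0.8656, -0.9052]  P^+=[0.2487 -0.0411; -0.0411 0.3127]
step 2: x^-=[0.9073, -0.9493]  P^-=[0.2768 -0.0683; -0.0683 0.6303]  S=[0.7094 -0.0936; -0.0936 1.0251]  K=[0.3990 0.0157; -0.0799 0.5963]  nu=[-3.3038, 2.1351]  x^+=[-0.3773, 0.5876]  P^+=[0.1648 -0.0332; -0.0332 0.2524]
step 3: x^-=[-0.4303, 0.6532]  P^-=[0.2103 -0.0612; -0.0612 0.5383]  S=[0.6415 -0.0914; -0.0914 0.9336]  K=[0.3353 0.0056; -0.0746 0.5581]  nu=[-2.7340, -3.5000]  x^+=[-1.3666, -1.0964]  P^+=[0.1385 -0.0310; -0.0310 0.2363]
step 4: x^-=[-0.9779, -1.6329]  P^-=[0.1897 -0.0598; -0.0598 0.5135]  S=[0.6206 -0.0918; -0.0918 0.9086]  K=[0.3126 0.0012; -0.0735 0.5465]  nu=[1.6536, -1.5109]  x^+=[-0.4629, -2.5801]  P^+=[0.1291 -0.0305; -0.0305 0.2314]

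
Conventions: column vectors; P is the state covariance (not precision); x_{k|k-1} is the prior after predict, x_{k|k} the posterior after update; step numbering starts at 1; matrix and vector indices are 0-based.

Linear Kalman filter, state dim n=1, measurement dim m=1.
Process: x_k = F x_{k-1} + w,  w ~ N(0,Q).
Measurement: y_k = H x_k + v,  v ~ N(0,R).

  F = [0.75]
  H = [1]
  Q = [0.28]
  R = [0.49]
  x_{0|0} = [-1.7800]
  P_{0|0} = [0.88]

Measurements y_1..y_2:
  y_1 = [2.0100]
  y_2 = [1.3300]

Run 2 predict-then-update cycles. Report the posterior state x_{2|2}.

x_post = [0.9155]

step 1: x^-=[-1.3350]  P^-=[0.7750]  S=[1.2650]  K=[0.6126]  nu=[3.3450]  x^+=[0.7143]  P^+=[0.3002]
step 2: x^-=[0.5357]  P^-=[0.4489]  S=[0.9389]  K=[0.4781]  nu=[0.7943]  x^+=[0.9155]  P^+=[0.2343]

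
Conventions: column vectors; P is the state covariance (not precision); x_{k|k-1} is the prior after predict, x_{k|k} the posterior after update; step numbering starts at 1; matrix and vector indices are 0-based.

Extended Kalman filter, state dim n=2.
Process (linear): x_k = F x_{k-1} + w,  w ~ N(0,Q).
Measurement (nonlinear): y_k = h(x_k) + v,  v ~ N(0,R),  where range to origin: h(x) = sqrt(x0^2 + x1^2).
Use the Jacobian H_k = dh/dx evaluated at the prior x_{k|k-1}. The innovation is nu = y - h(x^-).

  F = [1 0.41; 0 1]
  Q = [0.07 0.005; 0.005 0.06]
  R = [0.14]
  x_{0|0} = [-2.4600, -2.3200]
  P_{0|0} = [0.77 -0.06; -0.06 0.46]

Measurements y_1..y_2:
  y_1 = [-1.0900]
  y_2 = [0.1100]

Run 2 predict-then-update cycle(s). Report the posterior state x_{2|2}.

step 1: x^-=[-3.4112, -2.3200]  P^-=[0.8681 0.1336; 0.1336 0.5200]  H_jac=[-0.8269 -0.5624]  S=[1.0223]  K=[-0.7757; -0.3941]  nu=[-5.2154]  x^+=[0.6343, -0.2645]  P^+=[0.2530 -0.1789; -0.1789 0.3612]
step 2: x^-=[0.5259, -0.2645]  P^-=[0.2370 -0.0258; -0.0258 0.4212]  H_jac=[0.8934 -0.4493]  S=[0.4349]  K=[0.5135; -0.4882]  nu=[-0.4786]  x^+=[0.2801, -0.0308]  P^+=[0.1223 0.0832; 0.0832 0.3175]

x_post = [0.2801, -0.0308]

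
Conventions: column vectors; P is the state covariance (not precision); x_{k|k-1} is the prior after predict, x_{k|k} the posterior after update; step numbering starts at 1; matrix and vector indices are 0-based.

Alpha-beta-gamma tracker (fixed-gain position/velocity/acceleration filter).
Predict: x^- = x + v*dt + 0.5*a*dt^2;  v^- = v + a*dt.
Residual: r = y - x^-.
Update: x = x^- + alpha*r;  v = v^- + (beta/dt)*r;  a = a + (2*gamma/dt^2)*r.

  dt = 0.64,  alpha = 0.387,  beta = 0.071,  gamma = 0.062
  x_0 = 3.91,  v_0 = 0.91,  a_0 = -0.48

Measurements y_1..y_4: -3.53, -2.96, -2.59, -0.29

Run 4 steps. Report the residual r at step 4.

step 1: x_pred=4.3941  r=-7.9241  x^+=1.3275  v^+=-0.2763  a^+=-2.8789
step 2: x_pred=0.5611  r=-3.5211  x^+=-0.8016  v^+=-2.5094  a^+=-3.9448
step 3: x_pred=-3.2155  r=0.6255  x^+=-2.9734  v^+=-4.9647  a^+=-3.7555
step 4: x_pred=-6.9200  r=6.6300  x^+=-4.3542  v^+=-6.6327  a^+=-1.7484

resid = 6.6300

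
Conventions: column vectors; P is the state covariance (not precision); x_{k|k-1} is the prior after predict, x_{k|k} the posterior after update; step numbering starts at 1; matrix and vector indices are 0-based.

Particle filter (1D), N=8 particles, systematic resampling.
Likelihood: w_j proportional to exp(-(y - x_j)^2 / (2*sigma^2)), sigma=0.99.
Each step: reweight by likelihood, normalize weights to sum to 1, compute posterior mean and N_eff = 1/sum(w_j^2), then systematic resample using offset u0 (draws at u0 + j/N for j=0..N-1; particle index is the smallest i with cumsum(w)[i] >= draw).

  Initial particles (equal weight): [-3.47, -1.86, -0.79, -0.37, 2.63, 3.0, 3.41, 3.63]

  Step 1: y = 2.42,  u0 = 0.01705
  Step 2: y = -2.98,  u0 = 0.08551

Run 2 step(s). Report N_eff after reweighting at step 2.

N_eff = 3.4768

step 1: w=[0.0000, 0.0000, 0.0018, 0.0064, 0.3343, 0.2880, 0.2074, 0.1620]  mean=3.0348  Neff=3.7875  idx=[4, 4, 4, 5, 5, 6, 6, 7]
step 2: w=[0.3083, 0.3083, 0.3083, 0.0346, 0.0346, 0.0026, 0.0026, 0.0006]  mean=2.6603  Neff=3.4768  idx=[0, 0, 1, 1, 1, 2, 2, 4]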